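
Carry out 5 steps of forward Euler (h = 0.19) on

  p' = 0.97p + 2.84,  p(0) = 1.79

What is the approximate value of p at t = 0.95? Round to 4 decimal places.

8.0635

Euler: p_{n+1} = p_n + h·f(t_n, p_n).
t=0.000000, p=1.790000: f=4.576300 → p ← 1.790000 + 0.19·4.576300 = 2.659497
t=0.190000, p=2.659497: f=5.419712 → p ← 2.659497 + 0.19·5.419712 = 3.689242
t=0.380000, p=3.689242: f=6.418565 → p ← 3.689242 + 0.19·6.418565 = 4.908770
t=0.570000, p=4.908770: f=7.601507 → p ← 4.908770 + 0.19·7.601507 = 6.353056
t=0.760000, p=6.353056: f=9.002464 → p ← 6.353056 + 0.19·9.002464 = 8.063524
p(0.95) ≈ 8.0635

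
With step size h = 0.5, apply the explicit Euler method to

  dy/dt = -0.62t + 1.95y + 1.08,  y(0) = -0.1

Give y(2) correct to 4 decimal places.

4.6695

Euler: y_{n+1} = y_n + h·f(t_n, y_n).
t=0.000000, y=-0.100000: f=0.885000 → y ← -0.100000 + 0.5·0.885000 = 0.342500
t=0.500000, y=0.342500: f=1.437875 → y ← 0.342500 + 0.5·1.437875 = 1.061438
t=1.000000, y=1.061438: f=2.529803 → y ← 1.061438 + 0.5·2.529803 = 2.326339
t=1.500000, y=2.326339: f=4.686361 → y ← 2.326339 + 0.5·4.686361 = 4.669520
y(2) ≈ 4.6695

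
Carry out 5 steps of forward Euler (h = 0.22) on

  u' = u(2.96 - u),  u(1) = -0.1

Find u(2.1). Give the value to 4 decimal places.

-1.5636

Euler: u_{n+1} = u_n + h·f(t_n, u_n).
t=1.000000, u=-0.100000: f=-0.306000 → u ← -0.100000 + 0.22·(-0.306000) = -0.167320
t=1.220000, u=-0.167320: f=-0.523263 → u ← -0.167320 + 0.22·(-0.523263) = -0.282438
t=1.440000, u=-0.282438: f=-0.915787 → u ← -0.282438 + 0.22·(-0.915787) = -0.483911
t=1.660000, u=-0.483911: f=-1.666547 → u ← -0.483911 + 0.22·(-1.666547) = -0.850551
t=1.880000, u=-0.850551: f=-3.241070 → u ← -0.850551 + 0.22·(-3.241070) = -1.563587
u(2.1) ≈ -1.5636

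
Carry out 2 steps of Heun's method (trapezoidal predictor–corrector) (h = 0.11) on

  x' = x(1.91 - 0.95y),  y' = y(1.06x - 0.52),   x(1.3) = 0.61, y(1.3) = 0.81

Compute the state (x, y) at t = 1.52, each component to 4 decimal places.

Heun on (x,y): k1 = f(t_n, state_n); k2 = f(t_n + h, state_n + h·k1); state_{n+1} = state_n + (h/2)·(k1 + k2).
1.300000: (0.610000, 0.810000)
  k1 = (0.695705, 0.102546)
  predictor → (0.686528, 0.821280)
  k2 = (0.775628, 0.170596)
  → (0.690923, 0.825023)
1.410000: (0.690923, 0.825023)
  k1 = (0.778137, 0.175217)
  predictor → (0.776518, 0.844297)
  k2 = (0.860319, 0.255914)
  → (0.781038, 0.848735)
(x(1.52), y(1.52)) ≈ (0.7810, 0.8487)

0.7810, 0.8487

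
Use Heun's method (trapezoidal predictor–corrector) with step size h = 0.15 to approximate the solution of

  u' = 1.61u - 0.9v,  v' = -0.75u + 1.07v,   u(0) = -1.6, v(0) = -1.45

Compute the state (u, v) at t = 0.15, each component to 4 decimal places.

-1.8101, -1.4962

Heun on (u,v): k1 = f(t_n, state_n); k2 = f(t_n + h, state_n + h·k1); state_{n+1} = state_n + (h/2)·(k1 + k2).
0.000000: (-1.600000, -1.450000)
  k1 = (-1.271000, -0.351500)
  predictor → (-1.790650, -1.502725)
  k2 = (-1.530494, -0.264928)
  → (-1.810112, -1.496232)
(u(0.15), v(0.15)) ≈ (-1.8101, -1.4962)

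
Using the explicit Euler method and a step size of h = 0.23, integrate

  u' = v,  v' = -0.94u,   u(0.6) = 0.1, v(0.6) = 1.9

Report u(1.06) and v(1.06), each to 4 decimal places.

Euler on (u,v): u_{n+1} = u_n + h·u', v_{n+1} = v_n + h·v'.
0.600000: (0.100000, 1.900000); f=(1.900000, -0.094000) → (0.537000, 1.878380)
0.830000: (0.537000, 1.878380); f=(1.878380, -0.504780) → (0.969027, 1.762281)
(u(1.06), v(1.06)) ≈ (0.9690, 1.7623)

0.9690, 1.7623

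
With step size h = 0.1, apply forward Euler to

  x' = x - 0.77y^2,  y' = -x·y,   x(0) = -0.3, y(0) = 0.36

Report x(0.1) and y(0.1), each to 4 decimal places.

-0.3400, 0.3708

Euler on (x,y): x_{n+1} = x_n + h·x', y_{n+1} = y_n + h·y'.
0.000000: (-0.300000, 0.360000); f=(-0.399792, 0.108000) → (-0.339979, 0.370800)
(x(0.1), y(0.1)) ≈ (-0.3400, 0.3708)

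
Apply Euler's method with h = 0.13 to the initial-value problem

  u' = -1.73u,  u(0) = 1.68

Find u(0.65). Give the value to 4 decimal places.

Euler: u_{n+1} = u_n + h·f(t_n, u_n).
t=0.000000, u=1.680000: f=-2.906400 → u ← 1.680000 + 0.13·(-2.906400) = 1.302168
t=0.130000, u=1.302168: f=-2.252751 → u ← 1.302168 + 0.13·(-2.252751) = 1.009310
t=0.260000, u=1.009310: f=-1.746107 → u ← 1.009310 + 0.13·(-1.746107) = 0.782317
t=0.390000, u=0.782317: f=-1.353408 → u ← 0.782317 + 0.13·(-1.353408) = 0.606374
t=0.520000, u=0.606374: f=-1.049026 → u ← 0.606374 + 0.13·(-1.049026) = 0.470000
u(0.65) ≈ 0.4700

0.4700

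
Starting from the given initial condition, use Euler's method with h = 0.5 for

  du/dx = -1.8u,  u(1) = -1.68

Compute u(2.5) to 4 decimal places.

-0.0017

Euler: u_{n+1} = u_n + h·f(x_n, u_n).
x=1.000000, u=-1.680000: f=3.024000 → u ← -1.680000 + 0.5·3.024000 = -0.168000
x=1.500000, u=-0.168000: f=0.302400 → u ← -0.168000 + 0.5·0.302400 = -0.016800
x=2.000000, u=-0.016800: f=0.030240 → u ← -0.016800 + 0.5·0.030240 = -0.001680
u(2.5) ≈ -0.0017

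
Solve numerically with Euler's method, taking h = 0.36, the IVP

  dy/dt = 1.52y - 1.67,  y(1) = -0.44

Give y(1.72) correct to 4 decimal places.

-2.5847

Euler: y_{n+1} = y_n + h·f(t_n, y_n).
t=1.000000, y=-0.440000: f=-2.338800 → y ← -0.440000 + 0.36·(-2.338800) = -1.281968
t=1.360000, y=-1.281968: f=-3.618591 → y ← -1.281968 + 0.36·(-3.618591) = -2.584661
y(1.72) ≈ -2.5847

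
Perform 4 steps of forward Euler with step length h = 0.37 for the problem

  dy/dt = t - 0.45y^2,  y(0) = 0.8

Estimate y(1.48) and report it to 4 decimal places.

Euler: y_{n+1} = y_n + h·f(t_n, y_n).
t=0.000000, y=0.800000: f=-0.288000 → y ← 0.800000 + 0.37·(-0.288000) = 0.693440
t=0.370000, y=0.693440: f=0.153613 → y ← 0.693440 + 0.37·0.153613 = 0.750277
t=0.740000, y=0.750277: f=0.486688 → y ← 0.750277 + 0.37·0.486688 = 0.930352
t=1.110000, y=0.930352: f=0.720501 → y ← 0.930352 + 0.37·0.720501 = 1.196937
y(1.48) ≈ 1.1969

1.1969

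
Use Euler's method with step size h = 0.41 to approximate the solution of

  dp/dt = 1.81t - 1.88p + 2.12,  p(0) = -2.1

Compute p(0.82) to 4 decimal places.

Euler: p_{n+1} = p_n + h·f(t_n, p_n).
t=0.000000, p=-2.100000: f=6.068000 → p ← -2.100000 + 0.41·6.068000 = 0.387880
t=0.410000, p=0.387880: f=2.132886 → p ← 0.387880 + 0.41·2.132886 = 1.262363
p(0.82) ≈ 1.2624

1.2624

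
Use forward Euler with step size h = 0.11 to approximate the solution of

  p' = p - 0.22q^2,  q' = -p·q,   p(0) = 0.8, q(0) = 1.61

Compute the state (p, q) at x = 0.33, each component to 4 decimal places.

0.9158, 1.2082

Euler on (p,q): p_{n+1} = p_n + h·p', q_{n+1} = q_n + h·q'.
0.000000: (0.800000, 1.610000); f=(0.229738, -1.288000) → (0.825271, 1.468320)
0.110000: (0.825271, 1.468320); f=(0.350959, -1.211762) → (0.863877, 1.335026)
0.220000: (0.863877, 1.335026); f=(0.471772, -1.153298) → (0.915772, 1.208163)
(p(0.33), q(0.33)) ≈ (0.9158, 1.2082)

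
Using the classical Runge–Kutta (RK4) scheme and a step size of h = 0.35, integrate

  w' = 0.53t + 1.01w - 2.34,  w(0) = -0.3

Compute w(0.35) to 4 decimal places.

RK4: k1 = f(t_n, w_n); k2 = f(t_n + h/2, w_n + (h/2)·k1); k3 = f(t_n + h/2, w_n + (h/2)·k2); k4 = f(t_n + h, w_n + h·k3); w_{n+1} = w_n + (h/6)·(k1 + 2k2 + 2k3 + k4).
t=0.000000, w=-0.300000:
  k1 = f(0.000000, -0.300000) = -2.643000
  k2 = f(0.175000, -0.762525) = -3.017400
  k3 = f(0.175000, -0.828045) = -3.083575
  k4 = f(0.350000, -1.379251) = -3.547544
  w ← -0.300000 + (0.35/6)·(k1 + 2k2 + 2k3 + k4) = -1.372896
w(0.35) ≈ -1.3729

-1.3729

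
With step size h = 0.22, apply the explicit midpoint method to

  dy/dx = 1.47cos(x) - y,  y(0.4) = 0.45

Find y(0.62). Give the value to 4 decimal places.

Midpoint: k1 = f(x_n, y_n); k2 = f(x_n + h/2, y_n + (h/2)·k1); y_{n+1} = y_n + h·k2.
x=0.400000, y=0.450000:
  k1 = f(0.400000, 0.450000) = 0.903960
  k2 = f(0.510000, 0.549436) = 0.733499
  y ← 0.450000 + 0.22·0.733499 = 0.611370
y(0.62) ≈ 0.6114

0.6114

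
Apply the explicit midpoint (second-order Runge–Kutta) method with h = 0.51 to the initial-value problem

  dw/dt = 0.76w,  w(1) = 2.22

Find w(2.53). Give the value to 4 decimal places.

Midpoint: k1 = f(t_n, w_n); k2 = f(t_n + h/2, w_n + (h/2)·k1); w_{n+1} = w_n + h·k2.
t=1.000000, w=2.220000:
  k1 = f(1.000000, 2.220000) = 1.687200
  k2 = f(1.255000, 2.650236) = 2.014179
  w ← 2.220000 + 0.51·2.014179 = 3.247231
t=1.510000, w=3.247231:
  k1 = f(1.510000, 3.247231) = 2.467896
  k2 = f(1.765000, 3.876545) = 2.946174
  w ← 3.247231 + 0.51·2.946174 = 4.749780
t=2.020000, w=4.749780:
  k1 = f(2.020000, 4.749780) = 3.609833
  k2 = f(2.275000, 5.670288) = 4.309419
  w ← 4.749780 + 0.51·4.309419 = 6.947584
w(2.53) ≈ 6.9476

6.9476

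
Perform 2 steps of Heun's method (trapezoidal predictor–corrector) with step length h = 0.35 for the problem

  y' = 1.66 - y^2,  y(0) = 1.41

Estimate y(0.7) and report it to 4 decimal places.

Heun: k1 = f(s_n, y_n); k2 = f(s_n + h, y_n + h·k1); y_{n+1} = y_n + (h/2)·(k1 + k2).
s=0.000000, y=1.410000:
  k1 = f(0.000000, 1.410000) = -0.328100
  k2 = f(0.350000, 1.295165) = -0.017452
  y ← 1.410000 + (0.35/2)·(-0.328100 + (-0.017452)) = 1.349528
s=0.350000, y=1.349528:
  k1 = f(0.350000, 1.349528) = -0.161227
  k2 = f(0.700000, 1.293099) = -0.012105
  y ← 1.349528 + (0.35/2)·(-0.161227 + (-0.012105)) = 1.319195
y(0.7) ≈ 1.3192

1.3192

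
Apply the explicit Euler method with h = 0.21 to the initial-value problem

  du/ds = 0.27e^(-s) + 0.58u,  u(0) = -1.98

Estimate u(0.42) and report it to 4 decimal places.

Euler: u_{n+1} = u_n + h·f(s_n, u_n).
s=0.000000, u=-1.980000: f=-0.878400 → u ← -1.980000 + 0.21·(-0.878400) = -2.164464
s=0.210000, u=-2.164464: f=-1.036531 → u ← -2.164464 + 0.21·(-1.036531) = -2.382136
u(0.42) ≈ -2.3821

-2.3821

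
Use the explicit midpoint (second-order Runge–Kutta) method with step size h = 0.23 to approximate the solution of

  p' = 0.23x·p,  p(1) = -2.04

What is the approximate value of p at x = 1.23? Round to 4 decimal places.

-2.1635

Midpoint: k1 = f(x_n, p_n); k2 = f(x_n + h/2, p_n + (h/2)·k1); p_{n+1} = p_n + h·k2.
x=1.000000, p=-2.040000:
  k1 = f(1.000000, -2.040000) = -0.469200
  k2 = f(1.115000, -2.093958) = -0.536996
  p ← -2.040000 + 0.23·(-0.536996) = -2.163509
p(1.23) ≈ -2.1635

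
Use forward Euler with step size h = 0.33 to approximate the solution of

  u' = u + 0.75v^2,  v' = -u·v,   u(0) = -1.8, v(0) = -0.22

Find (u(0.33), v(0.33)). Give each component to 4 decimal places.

Euler on (u,v): u_{n+1} = u_n + h·u', v_{n+1} = v_n + h·v'.
0.000000: (-1.800000, -0.220000); f=(-1.763700, -0.396000) → (-2.382021, -0.350680)
(u(0.33), v(0.33)) ≈ (-2.3820, -0.3507)

-2.3820, -0.3507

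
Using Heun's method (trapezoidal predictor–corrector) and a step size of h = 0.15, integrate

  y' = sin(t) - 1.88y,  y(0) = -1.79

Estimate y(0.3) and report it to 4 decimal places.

Heun: k1 = f(t_n, y_n); k2 = f(t_n + h, y_n + h·k1); y_{n+1} = y_n + (h/2)·(k1 + k2).
t=0.000000, y=-1.790000:
  k1 = f(0.000000, -1.790000) = 3.365200
  k2 = f(0.150000, -1.285220) = 2.565652
  y ← -1.790000 + (0.15/2)·(3.365200 + 2.565652) = -1.345186
t=0.150000, y=-1.345186:
  k1 = f(0.150000, -1.345186) = 2.678388
  k2 = f(0.300000, -0.943428) = 2.069165
  y ← -1.345186 + (0.15/2)·(2.678388 + 2.069165) = -0.989120
y(0.3) ≈ -0.9891

-0.9891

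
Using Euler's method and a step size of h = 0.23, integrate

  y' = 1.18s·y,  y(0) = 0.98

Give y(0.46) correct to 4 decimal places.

1.0412

Euler: y_{n+1} = y_n + h·f(s_n, y_n).
s=0.000000, y=0.980000: f=0.000000 → y ← 0.980000 + 0.23·0.000000 = 0.980000
s=0.230000, y=0.980000: f=0.265972 → y ← 0.980000 + 0.23·0.265972 = 1.041174
y(0.46) ≈ 1.0412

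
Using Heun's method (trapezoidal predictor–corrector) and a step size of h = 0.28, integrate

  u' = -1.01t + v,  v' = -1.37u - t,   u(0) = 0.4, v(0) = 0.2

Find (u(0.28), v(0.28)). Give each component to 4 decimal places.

Heun on (u,v): k1 = f(t_n, state_n); k2 = f(t_n + h, state_n + h·k1); state_{n+1} = state_n + (h/2)·(k1 + k2).
0.000000: (0.400000, 0.200000)
  k1 = (0.200000, -0.548000)
  predictor → (0.456000, 0.046560)
  k2 = (-0.236240, -0.904720)
  → (0.394926, -0.003381)
(u(0.28), v(0.28)) ≈ (0.3949, -0.0034)

0.3949, -0.0034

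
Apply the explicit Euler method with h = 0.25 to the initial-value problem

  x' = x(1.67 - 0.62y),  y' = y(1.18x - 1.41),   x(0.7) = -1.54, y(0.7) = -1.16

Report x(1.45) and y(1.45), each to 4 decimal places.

-5.0540, -0.0071

Euler on (x,y): x_{n+1} = x_n + h·x', y_{n+1} = y_n + h·y'.
0.700000: (-1.540000, -1.160000); f=(-3.679368, 3.743552) → (-2.459842, -0.224112)
0.950000: (-2.459842, -0.224112); f=(-4.449730, 0.966508) → (-3.572274, 0.017515)
1.200000: (-3.572274, 0.017515); f=(-5.926906, -0.098527) → (-5.054001, -0.007117)
(x(1.45), y(1.45)) ≈ (-5.0540, -0.0071)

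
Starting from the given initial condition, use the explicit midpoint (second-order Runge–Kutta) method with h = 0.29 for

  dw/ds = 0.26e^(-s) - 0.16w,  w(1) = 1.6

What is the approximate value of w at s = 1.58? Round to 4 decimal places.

Midpoint: k1 = f(s_n, w_n); k2 = f(s_n + h/2, w_n + (h/2)·k1); w_{n+1} = w_n + h·k2.
s=1.000000, w=1.600000:
  k1 = f(1.000000, 1.600000) = -0.160351
  k2 = f(1.145000, 1.576749) = -0.169542
  w ← 1.600000 + 0.29·(-0.169542) = 1.550833
s=1.290000, w=1.550833:
  k1 = f(1.290000, 1.550833) = -0.176563
  k2 = f(1.435000, 1.525231) = -0.182127
  w ← 1.550833 + 0.29·(-0.182127) = 1.498016
w(1.58) ≈ 1.4980

1.4980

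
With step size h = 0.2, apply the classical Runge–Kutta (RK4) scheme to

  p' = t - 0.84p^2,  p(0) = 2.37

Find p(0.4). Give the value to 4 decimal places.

RK4: k1 = f(t_n, p_n); k2 = f(t_n + h/2, p_n + (h/2)·k1); k3 = f(t_n + h/2, p_n + (h/2)·k2); k4 = f(t_n + h, p_n + h·k3); p_{n+1} = p_n + (h/6)·(k1 + 2k2 + 2k3 + k4).
t=0.000000, p=2.370000:
  k1 = f(0.000000, 2.370000) = -4.718196
  k2 = f(0.100000, 1.898180) = -2.926595
  k3 = f(0.100000, 2.077341) = -3.524889
  k4 = f(0.200000, 1.665022) = -2.128731
  p ← 2.370000 + (0.2/6)·(k1 + 2k2 + 2k3 + k4) = 1.711670
t=0.200000, p=1.711670:
  k1 = f(0.200000, 1.711670) = -2.261045
  k2 = f(0.300000, 1.485566) = -1.553801
  k3 = f(0.300000, 1.556290) = -1.734513
  k4 = f(0.400000, 1.364768) = -1.164576
  p ← 1.711670 + (0.2/6)·(k1 + 2k2 + 2k3 + k4) = 1.378262
p(0.4) ≈ 1.3783

1.3783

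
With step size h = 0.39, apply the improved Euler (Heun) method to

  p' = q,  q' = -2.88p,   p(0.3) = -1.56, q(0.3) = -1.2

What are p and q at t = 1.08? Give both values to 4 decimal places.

Heun on (p,q): k1 = f(t_n, state_n); k2 = f(t_n + h, state_n + h·k1); state_{n+1} = state_n + (h/2)·(k1 + k2).
0.300000: (-1.560000, -1.200000)
  k1 = (-1.200000, 4.492800)
  predictor → (-2.028000, 0.552192)
  k2 = (0.552192, 5.840640)
  → (-1.686323, 0.815021)
0.690000: (-1.686323, 0.815021)
  k1 = (0.815021, 4.856609)
  predictor → (-1.368464, 2.709098)
  k2 = (2.709098, 3.941178)
  → (-0.999119, 2.530589)
(p(1.08), q(1.08)) ≈ (-0.9991, 2.5306)

-0.9991, 2.5306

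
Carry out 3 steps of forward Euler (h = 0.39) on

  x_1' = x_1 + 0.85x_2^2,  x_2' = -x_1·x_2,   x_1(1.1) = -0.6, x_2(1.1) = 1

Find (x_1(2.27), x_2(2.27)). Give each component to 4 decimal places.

0.4528, 1.5873

Euler on (x_1,x_2): x_1_{n+1} = x_1_n + h·x_1', x_2_{n+1} = x_2_n + h·x_2'.
1.100000: (-0.600000, 1.000000); f=(0.250000, 0.600000) → (-0.502500, 1.234000)
1.490000: (-0.502500, 1.234000); f=(0.791843, 0.620085) → (-0.193681, 1.475833)
1.880000: (-0.193681, 1.475833); f=(1.657690, 0.285841) → (0.452818, 1.587311)
(x_1(2.27), x_2(2.27)) ≈ (0.4528, 1.5873)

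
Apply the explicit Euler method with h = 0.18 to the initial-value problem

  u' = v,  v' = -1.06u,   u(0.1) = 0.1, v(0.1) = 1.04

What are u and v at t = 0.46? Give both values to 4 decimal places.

0.4710, 0.9661

Euler on (u,v): u_{n+1} = u_n + h·u', v_{n+1} = v_n + h·v'.
0.100000: (0.100000, 1.040000); f=(1.040000, -0.106000) → (0.287200, 1.020920)
0.280000: (0.287200, 1.020920); f=(1.020920, -0.304432) → (0.470966, 0.966122)
(u(0.46), v(0.46)) ≈ (0.4710, 0.9661)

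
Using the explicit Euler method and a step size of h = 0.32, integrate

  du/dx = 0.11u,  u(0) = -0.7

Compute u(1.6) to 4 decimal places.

-0.8322

Euler: u_{n+1} = u_n + h·f(x_n, u_n).
x=0.000000, u=-0.700000: f=-0.077000 → u ← -0.700000 + 0.32·(-0.077000) = -0.724640
x=0.320000, u=-0.724640: f=-0.079710 → u ← -0.724640 + 0.32·(-0.079710) = -0.750147
x=0.640000, u=-0.750147: f=-0.082516 → u ← -0.750147 + 0.32·(-0.082516) = -0.776553
x=0.960000, u=-0.776553: f=-0.085421 → u ← -0.776553 + 0.32·(-0.085421) = -0.803887
x=1.280000, u=-0.803887: f=-0.088428 → u ← -0.803887 + 0.32·(-0.088428) = -0.832184
u(1.6) ≈ -0.8322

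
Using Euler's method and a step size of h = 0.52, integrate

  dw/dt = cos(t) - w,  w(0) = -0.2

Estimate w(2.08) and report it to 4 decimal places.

Euler: w_{n+1} = w_n + h·f(t_n, w_n).
t=0.000000, w=-0.200000: f=1.200000 → w ← -0.200000 + 0.52·1.200000 = 0.424000
t=0.520000, w=0.424000: f=0.443819 → w ← 0.424000 + 0.52·0.443819 = 0.654786
t=1.040000, w=0.654786: f=-0.148566 → w ← 0.654786 + 0.52·(-0.148566) = 0.577532
t=1.560000, w=0.577532: f=-0.566736 → w ← 0.577532 + 0.52·(-0.566736) = 0.282829
w(2.08) ≈ 0.2828

0.2828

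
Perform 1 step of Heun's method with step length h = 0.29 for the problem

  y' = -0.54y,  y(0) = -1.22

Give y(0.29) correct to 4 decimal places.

-1.0439

Heun: k1 = f(s_n, y_n); k2 = f(s_n + h, y_n + h·k1); y_{n+1} = y_n + (h/2)·(k1 + k2).
s=0.000000, y=-1.220000:
  k1 = f(0.000000, -1.220000) = 0.658800
  k2 = f(0.290000, -1.028948) = 0.555632
  y ← -1.220000 + (0.29/2)·(0.658800 + 0.555632) = -1.043907
y(0.29) ≈ -1.0439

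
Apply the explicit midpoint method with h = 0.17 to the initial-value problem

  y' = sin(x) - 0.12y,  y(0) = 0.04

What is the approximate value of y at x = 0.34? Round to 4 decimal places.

Midpoint: k1 = f(x_n, y_n); k2 = f(x_n + h/2, y_n + (h/2)·k1); y_{n+1} = y_n + h·k2.
x=0.000000, y=0.040000:
  k1 = f(0.000000, 0.040000) = -0.004800
  k2 = f(0.085000, 0.039592) = 0.080147
  y ← 0.040000 + 0.17·0.080147 = 0.053625
x=0.170000, y=0.053625:
  k1 = f(0.170000, 0.053625) = 0.162747
  k2 = f(0.255000, 0.067458) = 0.244150
  y ← 0.053625 + 0.17·0.244150 = 0.095130
y(0.34) ≈ 0.0951

0.0951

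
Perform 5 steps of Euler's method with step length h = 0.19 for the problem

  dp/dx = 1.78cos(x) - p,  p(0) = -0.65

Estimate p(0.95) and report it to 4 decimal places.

0.7773

Euler: p_{n+1} = p_n + h·f(x_n, p_n).
x=0.000000, p=-0.650000: f=2.430000 → p ← -0.650000 + 0.19·2.430000 = -0.188300
x=0.190000, p=-0.188300: f=1.936268 → p ← -0.188300 + 0.19·1.936268 = 0.179591
x=0.380000, p=0.179591: f=1.473432 → p ← 0.179591 + 0.19·1.473432 = 0.459543
x=0.570000, p=0.459543: f=1.039041 → p ← 0.459543 + 0.19·1.039041 = 0.656961
x=0.760000, p=0.656961: f=0.633247 → p ← 0.656961 + 0.19·0.633247 = 0.777278
p(0.95) ≈ 0.7773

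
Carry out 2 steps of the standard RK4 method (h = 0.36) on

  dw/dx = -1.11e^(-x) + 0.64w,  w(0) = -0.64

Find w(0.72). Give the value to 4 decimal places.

-1.7582

RK4: k1 = f(x_n, w_n); k2 = f(x_n + h/2, w_n + (h/2)·k1); k3 = f(x_n + h/2, w_n + (h/2)·k2); k4 = f(x_n + h, w_n + h·k3); w_{n+1} = w_n + (h/6)·(k1 + 2k2 + 2k3 + k4).
x=0.000000, w=-0.640000:
  k1 = f(0.000000, -0.640000) = -1.519600
  k2 = f(0.180000, -0.913528) = -1.511808
  k3 = f(0.180000, -0.912125) = -1.510910
  k4 = f(0.360000, -1.183928) = -1.532134
  w ← -0.640000 + (0.36/6)·(k1 + 2k2 + 2k3 + k4) = -1.185830
x=0.360000, w=-1.185830:
  k1 = f(0.360000, -1.185830) = -1.533352
  k2 = f(0.540000, -1.461834) = -1.582424
  k3 = f(0.540000, -1.470667) = -1.588077
  k4 = f(0.720000, -1.757538) = -1.665119
  w ← -1.185830 + (0.36/6)·(k1 + 2k2 + 2k3 + k4) = -1.758199
w(0.72) ≈ -1.7582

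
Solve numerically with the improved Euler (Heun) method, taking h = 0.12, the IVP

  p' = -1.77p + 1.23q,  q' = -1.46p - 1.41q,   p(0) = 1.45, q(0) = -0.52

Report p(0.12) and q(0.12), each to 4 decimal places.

Heun on (p,q): k1 = f(x_n, state_n); k2 = f(x_n + h, state_n + h·k1); state_{n+1} = state_n + (h/2)·(k1 + k2).
0.000000: (1.450000, -0.520000)
  k1 = (-3.206100, -1.383800)
  predictor → (1.065268, -0.686056)
  k2 = (-2.729373, -0.587952)
  → (1.093872, -0.638305)
(p(0.12), q(0.12)) ≈ (1.0939, -0.6383)

1.0939, -0.6383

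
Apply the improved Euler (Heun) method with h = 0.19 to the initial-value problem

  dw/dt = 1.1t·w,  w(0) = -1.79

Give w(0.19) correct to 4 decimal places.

-1.8255

Heun: k1 = f(t_n, w_n); k2 = f(t_n + h, w_n + h·k1); w_{n+1} = w_n + (h/2)·(k1 + k2).
t=0.000000, w=-1.790000:
  k1 = f(0.000000, -1.790000) = 0.000000
  k2 = f(0.190000, -1.790000) = -0.374110
  w ← -1.790000 + (0.19/2)·(0.000000 + (-0.374110)) = -1.825540
w(0.19) ≈ -1.8255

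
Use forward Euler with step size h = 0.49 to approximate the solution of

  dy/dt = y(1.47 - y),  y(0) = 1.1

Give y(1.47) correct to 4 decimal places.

1.4508

Euler: y_{n+1} = y_n + h·f(t_n, y_n).
t=0.000000, y=1.100000: f=0.407000 → y ← 1.100000 + 0.49·0.407000 = 1.299430
t=0.490000, y=1.299430: f=0.221644 → y ← 1.299430 + 0.49·0.221644 = 1.408035
t=0.980000, y=1.408035: f=0.087248 → y ← 1.408035 + 0.49·0.087248 = 1.450787
y(1.47) ≈ 1.4508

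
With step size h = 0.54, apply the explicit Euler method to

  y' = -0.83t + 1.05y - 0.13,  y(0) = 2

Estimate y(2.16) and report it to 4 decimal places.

Euler: y_{n+1} = y_n + h·f(t_n, y_n).
t=0.000000, y=2.000000: f=1.970000 → y ← 2.000000 + 0.54·1.970000 = 3.063800
t=0.540000, y=3.063800: f=2.638790 → y ← 3.063800 + 0.54·2.638790 = 4.488747
t=1.080000, y=4.488747: f=3.686784 → y ← 4.488747 + 0.54·3.686784 = 6.479610
t=1.620000, y=6.479610: f=5.328990 → y ← 6.479610 + 0.54·5.328990 = 9.357265
y(2.16) ≈ 9.3573

9.3573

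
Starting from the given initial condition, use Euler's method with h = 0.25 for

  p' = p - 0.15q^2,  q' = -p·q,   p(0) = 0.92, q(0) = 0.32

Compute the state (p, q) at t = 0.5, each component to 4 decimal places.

Euler on (p,q): p_{n+1} = p_n + h·p', q_{n+1} = q_n + h·q'.
0.000000: (0.920000, 0.320000); f=(0.904640, -0.294400) → (1.146160, 0.246400)
0.250000: (1.146160, 0.246400); f=(1.137053, -0.282414) → (1.430423, 0.175797)
(p(0.5), q(0.5)) ≈ (1.4304, 0.1758)

1.4304, 0.1758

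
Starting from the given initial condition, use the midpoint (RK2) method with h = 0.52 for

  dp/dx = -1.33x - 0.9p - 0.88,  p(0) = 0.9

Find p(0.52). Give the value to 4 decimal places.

0.0470

Midpoint: k1 = f(x_n, p_n); k2 = f(x_n + h/2, p_n + (h/2)·k1); p_{n+1} = p_n + h·k2.
x=0.000000, p=0.900000:
  k1 = f(0.000000, 0.900000) = -1.690000
  k2 = f(0.260000, 0.460600) = -1.640340
  p ← 0.900000 + 0.52·(-1.640340) = 0.047023
p(0.52) ≈ 0.0470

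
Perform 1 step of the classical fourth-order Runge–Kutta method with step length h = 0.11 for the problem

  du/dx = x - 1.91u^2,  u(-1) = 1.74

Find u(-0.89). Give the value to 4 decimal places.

1.1955

RK4: k1 = f(x_n, u_n); k2 = f(x_n + h/2, u_n + (h/2)·k1); k3 = f(x_n + h/2, u_n + (h/2)·k2); k4 = f(x_n + h, u_n + h·k3); u_{n+1} = u_n + (h/6)·(k1 + 2k2 + 2k3 + k4).
x=-1.000000, u=1.740000:
  k1 = f(-1.000000, 1.740000) = -6.782716
  k2 = f(-0.945000, 1.366951) = -4.513938
  k3 = f(-0.945000, 1.491733) = -5.195263
  k4 = f(-0.890000, 1.168521) = -3.497993
  u ← 1.740000 + (0.11/6)·(k1 + 2k2 + 2k3 + k4) = 1.195516
u(-0.89) ≈ 1.1955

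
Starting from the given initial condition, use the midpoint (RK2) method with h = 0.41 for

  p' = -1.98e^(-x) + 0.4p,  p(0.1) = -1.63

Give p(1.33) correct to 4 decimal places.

-4.3787

Midpoint: k1 = f(x_n, p_n); k2 = f(x_n + h/2, p_n + (h/2)·k1); p_{n+1} = p_n + h·k2.
x=0.100000, p=-1.630000:
  k1 = f(0.100000, -1.630000) = -2.443578
  k2 = f(0.305000, -2.130934) = -2.311878
  p ← -1.630000 + 0.41·(-2.311878) = -2.577870
x=0.510000, p=-2.577870:
  k1 = f(0.510000, -2.577870) = -2.220129
  k2 = f(0.715000, -3.032996) = -2.181799
  p ← -2.577870 + 0.41·(-2.181799) = -3.472407
x=0.920000, p=-3.472407:
  k1 = f(0.920000, -3.472407) = -2.178031
  k2 = f(1.125000, -3.918904) = -2.210373
  p ← -3.472407 + 0.41·(-2.210373) = -4.378660
p(1.33) ≈ -4.3787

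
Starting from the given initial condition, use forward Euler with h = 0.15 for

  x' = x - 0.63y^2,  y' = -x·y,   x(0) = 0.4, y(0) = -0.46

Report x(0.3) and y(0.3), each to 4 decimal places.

0.4883, -0.4039

Euler on (x,y): x_{n+1} = x_n + h·x', y_{n+1} = y_n + h·y'.
0.000000: (0.400000, -0.460000); f=(0.266692, 0.184000) → (0.440004, -0.432400)
0.150000: (0.440004, -0.432400); f=(0.322213, 0.190258) → (0.488336, -0.403861)
(x(0.3), y(0.3)) ≈ (0.4883, -0.4039)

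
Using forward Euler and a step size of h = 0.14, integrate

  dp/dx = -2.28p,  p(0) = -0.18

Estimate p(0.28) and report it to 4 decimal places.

-0.0834

Euler: p_{n+1} = p_n + h·f(x_n, p_n).
x=0.000000, p=-0.180000: f=0.410400 → p ← -0.180000 + 0.14·0.410400 = -0.122544
x=0.140000, p=-0.122544: f=0.279400 → p ← -0.122544 + 0.14·0.279400 = -0.083428
p(0.28) ≈ -0.0834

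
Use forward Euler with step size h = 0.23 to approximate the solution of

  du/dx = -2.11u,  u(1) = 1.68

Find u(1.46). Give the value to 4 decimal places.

0.4451

Euler: u_{n+1} = u_n + h·f(x_n, u_n).
x=1.000000, u=1.680000: f=-3.544800 → u ← 1.680000 + 0.23·(-3.544800) = 0.864696
x=1.230000, u=0.864696: f=-1.824509 → u ← 0.864696 + 0.23·(-1.824509) = 0.445059
u(1.46) ≈ 0.4451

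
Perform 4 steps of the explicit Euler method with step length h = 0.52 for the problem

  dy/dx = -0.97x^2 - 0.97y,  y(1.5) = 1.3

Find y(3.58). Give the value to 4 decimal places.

Euler: y_{n+1} = y_n + h·f(x_n, y_n).
x=1.500000, y=1.300000: f=-3.443500 → y ← 1.300000 + 0.52·(-3.443500) = -0.490620
x=2.020000, y=-0.490620: f=-3.482087 → y ← -0.490620 + 0.52·(-3.482087) = -2.301305
x=2.540000, y=-2.301305: f=-4.025786 → y ← -2.301305 + 0.52·(-4.025786) = -4.394714
x=3.060000, y=-4.394714: f=-4.819820 → y ← -4.394714 + 0.52·(-4.819820) = -6.901020
y(3.58) ≈ -6.9010

-6.9010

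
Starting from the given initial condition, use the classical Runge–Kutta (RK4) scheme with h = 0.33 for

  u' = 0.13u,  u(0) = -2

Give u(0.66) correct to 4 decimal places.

RK4: k1 = f(t_n, u_n); k2 = f(t_n + h/2, u_n + (h/2)·k1); k3 = f(t_n + h/2, u_n + (h/2)·k2); k4 = f(t_n + h, u_n + h·k3); u_{n+1} = u_n + (h/6)·(k1 + 2k2 + 2k3 + k4).
t=0.000000, u=-2.000000:
  k1 = f(0.000000, -2.000000) = -0.260000
  k2 = f(0.165000, -2.042900) = -0.265577
  k3 = f(0.165000, -2.043820) = -0.265697
  k4 = f(0.330000, -2.087680) = -0.271398
  u ← -2.000000 + (0.33/6)·(k1 + 2k2 + 2k3 + k4) = -2.087667
t=0.330000, u=-2.087667:
  k1 = f(0.330000, -2.087667) = -0.271397
  k2 = f(0.495000, -2.132447) = -0.277218
  k3 = f(0.495000, -2.133408) = -0.277343
  k4 = f(0.660000, -2.179190) = -0.283295
  u ← -2.087667 + (0.33/6)·(k1 + 2k2 + 2k3 + k4) = -2.179177
u(0.66) ≈ -2.1792

-2.1792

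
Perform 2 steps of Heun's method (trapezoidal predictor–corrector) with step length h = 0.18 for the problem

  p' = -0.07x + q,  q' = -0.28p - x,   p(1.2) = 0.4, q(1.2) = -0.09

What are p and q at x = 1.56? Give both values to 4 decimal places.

0.2424, -0.6216

Heun on (p,q): k1 = f(x_n, state_n); k2 = f(x_n + h, state_n + h·k1); state_{n+1} = state_n + (h/2)·(k1 + k2).
1.200000: (0.400000, -0.090000)
  k1 = (-0.174000, -1.312000)
  predictor → (0.368680, -0.326160)
  k2 = (-0.422760, -1.483230)
  → (0.346292, -0.341571)
1.380000: (0.346292, -0.341571)
  k1 = (-0.438171, -1.476962)
  predictor → (0.267421, -0.607424)
  k2 = (-0.716624, -1.634878)
  → (0.242360, -0.621636)
(p(1.56), q(1.56)) ≈ (0.2424, -0.6216)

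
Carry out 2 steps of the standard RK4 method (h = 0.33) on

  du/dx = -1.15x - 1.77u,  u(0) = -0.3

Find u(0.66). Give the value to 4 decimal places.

-0.2695

RK4: k1 = f(x_n, u_n); k2 = f(x_n + h/2, u_n + (h/2)·k1); k3 = f(x_n + h/2, u_n + (h/2)·k2); k4 = f(x_n + h, u_n + h·k3); u_{n+1} = u_n + (h/6)·(k1 + 2k2 + 2k3 + k4).
x=0.000000, u=-0.300000:
  k1 = f(0.000000, -0.300000) = 0.531000
  k2 = f(0.165000, -0.212385) = 0.186171
  k3 = f(0.165000, -0.269282) = 0.286879
  k4 = f(0.330000, -0.205330) = -0.016066
  u ← -0.300000 + (0.33/6)·(k1 + 2k2 + 2k3 + k4) = -0.219643
x=0.330000, u=-0.219643:
  k1 = f(0.330000, -0.219643) = 0.009268
  k2 = f(0.495000, -0.218114) = -0.183189
  k3 = f(0.495000, -0.249869) = -0.126981
  k4 = f(0.660000, -0.261547) = -0.296062
  u ← -0.219643 + (0.33/6)·(k1 + 2k2 + 2k3 + k4) = -0.269535
u(0.66) ≈ -0.2695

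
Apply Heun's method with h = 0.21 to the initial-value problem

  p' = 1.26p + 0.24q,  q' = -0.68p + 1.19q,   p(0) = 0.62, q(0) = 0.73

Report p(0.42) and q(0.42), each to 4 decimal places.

Heun on (p,q): k1 = f(x_n, state_n); k2 = f(x_n + h, state_n + h·k1); state_{n+1} = state_n + (h/2)·(k1 + k2).
0.000000: (0.620000, 0.730000)
  k1 = (0.956400, 0.447100)
  predictor → (0.820844, 0.823891)
  k2 = (1.231997, 0.422256)
  → (0.849782, 0.821282)
0.210000: (0.849782, 0.821282)
  k1 = (1.267833, 0.399475)
  predictor → (1.116027, 0.905172)
  k2 = (1.623435, 0.318257)
  → (1.153365, 0.896644)
(p(0.42), q(0.42)) ≈ (1.1534, 0.8966)

1.1534, 0.8966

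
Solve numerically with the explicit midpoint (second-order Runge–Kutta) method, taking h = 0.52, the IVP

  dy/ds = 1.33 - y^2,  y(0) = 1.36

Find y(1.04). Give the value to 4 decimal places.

1.2180

Midpoint: k1 = f(s_n, y_n); k2 = f(s_n + h/2, y_n + (h/2)·k1); y_{n+1} = y_n + h·k2.
s=0.000000, y=1.360000:
  k1 = f(0.000000, 1.360000) = -0.519600
  k2 = f(0.260000, 1.224904) = -0.170390
  y ← 1.360000 + 0.52·(-0.170390) = 1.271397
s=0.520000, y=1.271397:
  k1 = f(0.520000, 1.271397) = -0.286451
  k2 = f(0.780000, 1.196920) = -0.102618
  y ← 1.271397 + 0.52·(-0.102618) = 1.218036
y(1.04) ≈ 1.2180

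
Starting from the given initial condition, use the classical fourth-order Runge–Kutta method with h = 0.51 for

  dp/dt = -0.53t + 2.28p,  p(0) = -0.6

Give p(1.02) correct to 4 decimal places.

-6.7463

RK4: k1 = f(t_n, p_n); k2 = f(t_n + h/2, p_n + (h/2)·k1); k3 = f(t_n + h/2, p_n + (h/2)·k2); k4 = f(t_n + h, p_n + h·k3); p_{n+1} = p_n + (h/6)·(k1 + 2k2 + 2k3 + k4).
t=0.000000, p=-0.600000:
  k1 = f(0.000000, -0.600000) = -1.368000
  k2 = f(0.255000, -0.948840) = -2.298505
  k3 = f(0.255000, -1.186119) = -2.839501
  k4 = f(0.510000, -2.048145) = -4.940072
  p ← -0.600000 + (0.51/6)·(k1 + 2k2 + 2k3 + k4) = -2.009647
t=0.510000, p=-2.009647:
  k1 = f(0.510000, -2.009647) = -4.852295
  k2 = f(0.765000, -3.246982) = -7.808570
  k3 = f(0.765000, -4.000832) = -9.527348
  k4 = f(1.020000, -6.868595) = -16.200996
  p ← -2.009647 + (0.51/6)·(k1 + 2k2 + 2k3 + k4) = -6.746283
p(1.02) ≈ -6.7463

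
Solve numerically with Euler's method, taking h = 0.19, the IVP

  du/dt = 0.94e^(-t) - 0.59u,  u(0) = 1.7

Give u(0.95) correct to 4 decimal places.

Euler: u_{n+1} = u_n + h·f(t_n, u_n).
t=0.000000, u=1.700000: f=-0.063000 → u ← 1.700000 + 0.19·(-0.063000) = 1.688030
t=0.190000, u=1.688030: f=-0.218596 → u ← 1.688030 + 0.19·(-0.218596) = 1.646497
t=0.380000, u=1.646497: f=-0.328603 → u ← 1.646497 + 0.19·(-0.328603) = 1.584062
t=0.570000, u=1.584062: f=-0.403003 → u ← 1.584062 + 0.19·(-0.403003) = 1.507492
t=0.760000, u=1.507492: f=-0.449814 → u ← 1.507492 + 0.19·(-0.449814) = 1.422027
u(0.95) ≈ 1.4220

1.4220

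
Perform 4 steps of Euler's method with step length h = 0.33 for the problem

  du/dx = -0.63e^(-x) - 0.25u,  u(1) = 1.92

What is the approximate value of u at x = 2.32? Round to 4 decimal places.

1.1905

Euler: u_{n+1} = u_n + h·f(x_n, u_n).
x=1.000000, u=1.920000: f=-0.711764 → u ← 1.920000 + 0.33·(-0.711764) = 1.685118
x=1.330000, u=1.685118: f=-0.587900 → u ← 1.685118 + 0.33·(-0.587900) = 1.491111
x=1.660000, u=1.491111: f=-0.492565 → u ← 1.491111 + 0.33·(-0.492565) = 1.328564
x=1.990000, u=1.328564: f=-0.418259 → u ← 1.328564 + 0.33·(-0.418259) = 1.190539
u(2.32) ≈ 1.1905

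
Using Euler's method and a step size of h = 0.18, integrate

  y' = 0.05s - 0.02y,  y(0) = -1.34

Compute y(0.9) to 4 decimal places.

-1.2999

Euler: y_{n+1} = y_n + h·f(s_n, y_n).
s=0.000000, y=-1.340000: f=0.026800 → y ← -1.340000 + 0.18·0.026800 = -1.335176
s=0.180000, y=-1.335176: f=0.035704 → y ← -1.335176 + 0.18·0.035704 = -1.328749
s=0.360000, y=-1.328749: f=0.044575 → y ← -1.328749 + 0.18·0.044575 = -1.320726
s=0.540000, y=-1.320726: f=0.053415 → y ← -1.320726 + 0.18·0.053415 = -1.311111
s=0.720000, y=-1.311111: f=0.062222 → y ← -1.311111 + 0.18·0.062222 = -1.299911
y(0.9) ≈ -1.2999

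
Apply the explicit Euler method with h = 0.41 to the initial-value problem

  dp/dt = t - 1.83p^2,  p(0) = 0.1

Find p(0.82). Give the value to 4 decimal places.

0.2542

Euler: p_{n+1} = p_n + h·f(t_n, p_n).
t=0.000000, p=0.100000: f=-0.018300 → p ← 0.100000 + 0.41·(-0.018300) = 0.092497
t=0.410000, p=0.092497: f=0.394343 → p ← 0.092497 + 0.41·0.394343 = 0.254178
p(0.82) ≈ 0.2542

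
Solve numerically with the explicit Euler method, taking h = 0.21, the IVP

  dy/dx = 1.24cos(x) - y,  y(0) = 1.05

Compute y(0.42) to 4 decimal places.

Euler: y_{n+1} = y_n + h·f(x_n, y_n).
x=0.000000, y=1.050000: f=0.190000 → y ← 1.050000 + 0.21·0.190000 = 1.089900
x=0.210000, y=1.089900: f=0.122858 → y ← 1.089900 + 0.21·0.122858 = 1.115700
y(0.42) ≈ 1.1157

1.1157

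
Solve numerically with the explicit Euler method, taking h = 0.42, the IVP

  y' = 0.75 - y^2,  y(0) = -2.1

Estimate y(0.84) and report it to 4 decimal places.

-8.8785

Euler: y_{n+1} = y_n + h·f(x_n, y_n).
x=0.000000, y=-2.100000: f=-3.660000 → y ← -2.100000 + 0.42·(-3.660000) = -3.637200
x=0.420000, y=-3.637200: f=-12.479224 → y ← -3.637200 + 0.42·(-12.479224) = -8.878474
y(0.84) ≈ -8.8785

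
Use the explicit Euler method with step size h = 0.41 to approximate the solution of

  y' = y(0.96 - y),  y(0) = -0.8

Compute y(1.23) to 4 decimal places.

Euler: y_{n+1} = y_n + h·f(x_n, y_n).
x=0.000000, y=-0.800000: f=-1.408000 → y ← -0.800000 + 0.41·(-1.408000) = -1.377280
x=0.410000, y=-1.377280: f=-3.219089 → y ← -1.377280 + 0.41·(-3.219089) = -2.697106
x=0.820000, y=-2.697106: f=-9.863606 → y ← -2.697106 + 0.41·(-9.863606) = -6.741185
y(1.23) ≈ -6.7412

-6.7412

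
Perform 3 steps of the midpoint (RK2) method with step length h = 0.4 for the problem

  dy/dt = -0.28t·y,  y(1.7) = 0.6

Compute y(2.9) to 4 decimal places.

0.2770

Midpoint: k1 = f(t_n, y_n); k2 = f(t_n + h/2, y_n + (h/2)·k1); y_{n+1} = y_n + h·k2.
t=1.700000, y=0.600000:
  k1 = f(1.700000, 0.600000) = -0.285600
  k2 = f(1.900000, 0.542880) = -0.288812
  y ← 0.600000 + 0.4·(-0.288812) = 0.484475
t=2.100000, y=0.484475:
  k1 = f(2.100000, 0.484475) = -0.284871
  k2 = f(2.300000, 0.427501) = -0.275311
  y ← 0.484475 + 0.4·(-0.275311) = 0.374351
t=2.500000, y=0.374351:
  k1 = f(2.500000, 0.374351) = -0.262046
  k2 = f(2.700000, 0.321942) = -0.243388
  y ← 0.374351 + 0.4·(-0.243388) = 0.276996
y(2.9) ≈ 0.2770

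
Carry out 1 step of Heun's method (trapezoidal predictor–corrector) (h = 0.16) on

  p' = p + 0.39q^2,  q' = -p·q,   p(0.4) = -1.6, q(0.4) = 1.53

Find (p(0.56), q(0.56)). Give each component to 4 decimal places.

Heun on (p,q): k1 = f(s_n, state_n); k2 = f(s_n + h, state_n + h·k1); state_{n+1} = state_n + (h/2)·(k1 + k2).
0.400000: (-1.600000, 1.530000)
  k1 = (-0.687049, 2.448000)
  predictor → (-1.709928, 1.921680)
  k2 = (-0.269715, 3.285934)
  → (-1.676541, 1.988715)
(p(0.56), q(0.56)) ≈ (-1.6765, 1.9887)

-1.6765, 1.9887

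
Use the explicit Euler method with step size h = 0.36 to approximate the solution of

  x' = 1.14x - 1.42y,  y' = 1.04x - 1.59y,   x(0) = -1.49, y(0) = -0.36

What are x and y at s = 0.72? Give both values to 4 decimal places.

Euler on (x,y): x_{n+1} = x_n + h·x', y_{n+1} = y_n + h·y'.
0.000000: (-1.490000, -0.360000); f=(-1.187400, -0.977200) → (-1.917464, -0.711792)
0.360000: (-1.917464, -0.711792); f=(-1.175164, -0.862413) → (-2.340523, -1.022261)
(x(0.72), y(0.72)) ≈ (-2.3405, -1.0223)

-2.3405, -1.0223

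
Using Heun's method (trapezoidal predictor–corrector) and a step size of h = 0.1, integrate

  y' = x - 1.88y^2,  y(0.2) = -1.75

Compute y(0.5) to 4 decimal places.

Heun: k1 = f(x_n, y_n); k2 = f(x_n + h, y_n + h·k1); y_{n+1} = y_n + (h/2)·(k1 + k2).
x=0.200000, y=-1.750000:
  k1 = f(0.200000, -1.750000) = -5.557500
  k2 = f(0.300000, -2.305750) = -9.694988
  y ← -1.750000 + (0.1/2)·(-5.557500 + (-9.694988)) = -2.512624
x=0.300000, y=-2.512624:
  k1 = f(0.300000, -2.512624) = -11.568969
  k2 = f(0.400000, -3.669521) = -24.914927
  y ← -2.512624 + (0.1/2)·(-11.568969 + (-24.914927)) = -4.336819
x=0.400000, y=-4.336819:
  k1 = f(0.400000, -4.336819) = -34.959042
  k2 = f(0.500000, -7.832723) = -114.840924
  y ← -4.336819 + (0.1/2)·(-34.959042 + (-114.840924)) = -11.826817
y(0.5) ≈ -11.8268

-11.8268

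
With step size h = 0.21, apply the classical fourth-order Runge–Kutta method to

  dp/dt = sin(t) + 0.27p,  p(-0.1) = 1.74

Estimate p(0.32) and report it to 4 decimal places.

RK4: k1 = f(t_n, p_n); k2 = f(t_n + h/2, p_n + (h/2)·k1); k3 = f(t_n + h/2, p_n + (h/2)·k2); k4 = f(t_n + h, p_n + h·k3); p_{n+1} = p_n + (h/6)·(k1 + 2k2 + 2k3 + k4).
t=-0.100000, p=1.740000:
  k1 = f(-0.100000, 1.740000) = 0.369967
  k2 = f(0.005000, 1.778846) = 0.485289
  k3 = f(0.005000, 1.790955) = 0.488558
  k4 = f(0.110000, 1.842597) = 0.607280
  p ← 1.740000 + (0.21/6)·(k1 + 2k2 + 2k3 + k4) = 1.842373
t=0.110000, p=1.842373:
  k1 = f(0.110000, 1.842373) = 0.607219
  k2 = f(0.215000, 1.906131) = 0.728003
  k3 = f(0.215000, 1.918813) = 0.731427
  k4 = f(0.320000, 1.995973) = 0.853479
  p ← 1.842373 + (0.21/6)·(k1 + 2k2 + 2k3 + k4) = 1.995657
p(0.32) ≈ 1.9957

1.9957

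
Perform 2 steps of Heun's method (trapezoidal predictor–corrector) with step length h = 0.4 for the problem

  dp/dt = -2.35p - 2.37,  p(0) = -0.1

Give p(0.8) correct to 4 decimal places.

Heun: k1 = f(t_n, p_n); k2 = f(t_n + h, p_n + h·k1); p_{n+1} = p_n + (h/2)·(k1 + k2).
t=0.000000, p=-0.100000:
  k1 = f(0.000000, -0.100000) = -2.135000
  k2 = f(0.400000, -0.954000) = -0.128100
  p ← -0.100000 + (0.4/2)·(-2.135000 + (-0.128100)) = -0.552620
t=0.400000, p=-0.552620:
  k1 = f(0.400000, -0.552620) = -1.071343
  k2 = f(0.800000, -0.981157) = -0.064281
  p ← -0.552620 + (0.4/2)·(-1.071343 + (-0.064281)) = -0.779745
p(0.8) ≈ -0.7797

-0.7797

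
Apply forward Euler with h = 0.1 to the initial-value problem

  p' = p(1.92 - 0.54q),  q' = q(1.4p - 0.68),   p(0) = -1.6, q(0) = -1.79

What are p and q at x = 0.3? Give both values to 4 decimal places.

-3.2122, -0.4632

Euler on (p,q): p_{n+1} = p_n + h·p', q_{n+1} = q_n + h·q'.
0.000000: (-1.600000, -1.790000); f=(-4.618560, 5.226800) → (-2.061856, -1.267320)
0.100000: (-2.061856, -1.267320); f=(-5.369800, 4.520021) → (-2.598836, -0.815318)
0.200000: (-2.598836, -0.815318); f=(-6.133959, 3.520845) → (-3.212232, -0.463233)
(p(0.3), q(0.3)) ≈ (-3.2122, -0.4632)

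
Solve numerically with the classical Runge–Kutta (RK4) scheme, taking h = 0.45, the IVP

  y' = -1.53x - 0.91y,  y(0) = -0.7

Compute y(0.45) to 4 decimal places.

RK4: k1 = f(x_n, y_n); k2 = f(x_n + h/2, y_n + (h/2)·k1); k3 = f(x_n + h/2, y_n + (h/2)·k2); k4 = f(x_n + h, y_n + h·k3); y_{n+1} = y_n + (h/6)·(k1 + 2k2 + 2k3 + k4).
x=0.000000, y=-0.700000:
  k1 = f(0.000000, -0.700000) = 0.637000
  k2 = f(0.225000, -0.556675) = 0.162324
  k3 = f(0.225000, -0.663477) = 0.259514
  k4 = f(0.450000, -0.583219) = -0.157771
  y ← -0.700000 + (0.45/6)·(k1 + 2k2 + 2k3 + k4) = -0.600782
y(0.45) ≈ -0.6008

-0.6008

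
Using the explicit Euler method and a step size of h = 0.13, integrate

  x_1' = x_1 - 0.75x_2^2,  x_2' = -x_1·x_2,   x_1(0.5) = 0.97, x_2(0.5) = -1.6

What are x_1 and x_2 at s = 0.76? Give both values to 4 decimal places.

Euler on (x_1,x_2): x_1_{n+1} = x_1_n + h·x_1', x_2_{n+1} = x_2_n + h·x_2'.
0.500000: (0.970000, -1.600000); f=(-0.950000, 1.552000) → (0.846500, -1.398240)
0.630000: (0.846500, -1.398240); f=(-0.619806, 1.183610) → (0.765925, -1.244371)
(x_1(0.76), x_2(0.76)) ≈ (0.7659, -1.2444)

0.7659, -1.2444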